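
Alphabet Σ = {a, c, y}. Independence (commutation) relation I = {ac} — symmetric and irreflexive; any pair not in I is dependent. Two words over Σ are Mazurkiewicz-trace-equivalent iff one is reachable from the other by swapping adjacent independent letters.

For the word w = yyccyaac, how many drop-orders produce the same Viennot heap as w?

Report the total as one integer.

3

piece 0:y — minimal
piece 1:y rests on {0:y}
piece 2:c rests on {1:y}
piece 3:c rests on {2:c}
piece 4:y rests on {3:c}
piece 5:a rests on {4:y}
piece 6:a rests on {5:a}
piece 7:c rests on {4:y}
minimal pieces: {0:y}
ways to finish when only these pieces remain (= sum over removing one remaining piece with nothing left below it):
  1 left: {6}→1  {7}→1
  2 left: {5,6}→1  {6,7}→2
  3 left: {5,6,7}→3
  4 left: {4,5,6,7}→3
  5 left: {3,4,5,6,7}→3
  6 left: {2,3,4,5,6,7}→3
  placing 0:y first → 3 extensions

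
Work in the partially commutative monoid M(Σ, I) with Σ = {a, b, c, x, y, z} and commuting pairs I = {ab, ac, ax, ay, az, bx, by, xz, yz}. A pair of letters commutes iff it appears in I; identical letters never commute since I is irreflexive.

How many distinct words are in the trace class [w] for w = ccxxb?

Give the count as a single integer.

3

0(c) covers ∅
1(c) covers 0:c
2(x) covers 1:c
3(x) covers 2:x
4(b) covers 1:c
floor of heap: 0:c
completions by unplaced set U, small U first (add the entries for U minus each lowest piece of U):
  |U|=1: {3}:1  {4}:1
  |U|=2: {2,3}:1  {3,4}:2
  |U|=3: {2,3,4}:3
  start at 0(c): 3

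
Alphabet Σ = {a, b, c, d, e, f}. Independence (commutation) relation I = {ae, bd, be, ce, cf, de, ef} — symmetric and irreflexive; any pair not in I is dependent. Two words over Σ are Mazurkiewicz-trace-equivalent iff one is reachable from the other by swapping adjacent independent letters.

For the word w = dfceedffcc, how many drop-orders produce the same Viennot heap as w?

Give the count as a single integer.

#0=d has no predecessor
#1=f depends on [0:d]
#2=c depends on [0:d]
#3=e has no predecessor
#4=e depends on [3:e]
#5=d depends on [1:f, 2:c]
#6=f depends on [5:d]
#7=f depends on [6:f]
#8=c depends on [5:d]
#9=c depends on [8:c]
sources: [0:d, 3:e]
N(rest) = Σ N(rest − s) over sources s of rest; N(one piece) = 1:
  size 1 → [4]=1  [7]=1  [9]=1
  size 2 → [3,4]=1  [4,7]=2  [4,9]=2  [6,7]=1  [7,9]=2  [8,9]=1
  size 3 → [3,4,7]=3  [3,4,9]=3  [4,6,7]=3  [4,7,9]=6  [4,8,9]=3  [6,7,9]=3  [7,8,9]=3
  size 4 → [3,4,6,7]=6  [3,4,7,9]=12  [3,4,8,9]=6  [4,6,7,9]=12  [4,7,8,9]=12  [6,7,8,9]=6
  size 5 → [3,4,6,7,9]=30  [3,4,7,8,9]=30  [4,6,7,8,9]=30  [5,6,7,8,9]=6
  size 6 → [1,5,6,7,8,9]=6  [2,5,6,7,8,9]=6  [3,4,6,7,8,9]=90  [4,5,6,7,8,9]=36
  size 7 → [1,2,5,6,7,8,9]=12  [1,4,5,6,7,8,9]=42  [2,4,5,6,7,8,9]=42  [3,4,5,6,7,8,9]=126
  size 8 → [0,1,2,5,6,7,8,9]=12  [1,2,4,5,6,7,8,9]=96  [1,3,4,5,6,7,8,9]=168  [2,3,4,5,6,7,8,9]=168
  first=0(d) contributes 432
  first=3(e) contributes 108
|[w]| = 540

540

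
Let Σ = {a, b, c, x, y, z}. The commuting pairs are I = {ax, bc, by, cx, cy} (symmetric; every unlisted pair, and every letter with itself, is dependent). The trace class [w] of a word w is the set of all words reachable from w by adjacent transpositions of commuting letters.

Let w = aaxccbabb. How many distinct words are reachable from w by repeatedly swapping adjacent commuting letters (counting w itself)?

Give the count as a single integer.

12

drop 0:a onto floor
drop 1:a onto {0:a}
drop 2:x onto floor
drop 3:c onto {1:a}
drop 4:c onto {3:c}
drop 5:b onto {1:a, 2:x}
drop 6:a onto {4:c, 5:b}
drop 7:b onto {6:a}
drop 8:b onto {7:b}
ground layer = {0:a, 2:x}
drop-orders for the pieces not yet dropped (sum over which currently-grounded one goes next):
  1 to go: {8} 1
  2 to go: {7,8} 1
  3 to go: {6,7,8} 1
  4 to go: {4,6,7,8} 1  {5,6,7,8} 1
  5 to go: {2,5,6,7,8} 1  {3,4,6,7,8} 1  {4,5,6,7,8} 2
  6 to go: {2,4,5,6,7,8} 3  {3,4,5,6,7,8} 3
  7 to go: {1,3,4,5,6,7,8} 3  {2,3,4,5,6,7,8} 6
  if 0:a drops first: 9 orders
  if 2:x drops first: 3 orders
heap linearizations: 12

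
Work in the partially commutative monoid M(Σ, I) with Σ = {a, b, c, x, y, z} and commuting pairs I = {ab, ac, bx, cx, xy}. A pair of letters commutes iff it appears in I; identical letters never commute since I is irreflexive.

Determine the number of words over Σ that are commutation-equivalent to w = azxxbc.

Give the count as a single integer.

piece 0:a — minimal
piece 1:z rests on {0:a}
piece 2:x rests on {1:z}
piece 3:x rests on {2:x}
piece 4:b rests on {1:z}
piece 5:c rests on {4:b}
minimal pieces: {0:a}
ways to finish when only these pieces remain (= sum over removing one remaining piece with nothing left below it):
  1 left: {3}→1  {5}→1
  2 left: {2,3}→1  {3,5}→2  {4,5}→1
  3 left: {2,3,5}→3  {3,4,5}→3
  4 left: {2,3,4,5}→6
  placing 0:a first → 6 extensions

6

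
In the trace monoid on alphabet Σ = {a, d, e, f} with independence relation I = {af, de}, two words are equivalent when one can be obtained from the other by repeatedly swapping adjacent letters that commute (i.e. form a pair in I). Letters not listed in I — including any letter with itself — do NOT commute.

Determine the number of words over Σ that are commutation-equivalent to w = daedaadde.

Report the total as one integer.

6

0(d) covers ∅
1(a) covers 0:d
2(e) covers 1:a
3(d) covers 1:a
4(a) covers 2:e, 3:d
5(a) covers 4:a
6(d) covers 5:a
7(d) covers 6:d
8(e) covers 5:a
floor of heap: 0:d
completions by unplaced set U, small U first (add the entries for U minus each lowest piece of U):
  |U|=1: {7}:1  {8}:1
  |U|=2: {6,7}:1  {7,8}:2
  |U|=3: {6,7,8}:3
  |U|=4: {5,6,7,8}:3
  |U|=5: {4,5,6,7,8}:3
  |U|=6: {2,4,5,6,7,8}:3  {3,4,5,6,7,8}:3
  |U|=7: {2,3,4,5,6,7,8}:6
  start at 0(d): 6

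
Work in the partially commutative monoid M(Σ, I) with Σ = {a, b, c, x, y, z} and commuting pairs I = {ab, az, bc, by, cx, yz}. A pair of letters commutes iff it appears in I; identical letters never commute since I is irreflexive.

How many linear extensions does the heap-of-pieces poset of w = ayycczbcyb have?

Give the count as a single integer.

#0=a has no predecessor
#1=y depends on [0:a]
#2=y depends on [1:y]
#3=c depends on [2:y]
#4=c depends on [3:c]
#5=z depends on [4:c]
#6=b depends on [5:z]
#7=c depends on [5:z]
#8=y depends on [7:c]
#9=b depends on [6:b]
sources: [0:a]
N(rest) = Σ N(rest − s) over sources s of rest; N(one piece) = 1:
  size 1 → [8]=1  [9]=1
  size 2 → [6,9]=1  [7,8]=1  [8,9]=2
  size 3 → [6,8,9]=3  [7,8,9]=3
  size 4 → [6,7,8,9]=6
  size 5 → [5,6,7,8,9]=6
  size 6 → [4,5,6,7,8,9]=6
  size 7 → [3,4,5,6,7,8,9]=6
  size 8 → [2,3,4,5,6,7,8,9]=6
  first=0(a) contributes 6

6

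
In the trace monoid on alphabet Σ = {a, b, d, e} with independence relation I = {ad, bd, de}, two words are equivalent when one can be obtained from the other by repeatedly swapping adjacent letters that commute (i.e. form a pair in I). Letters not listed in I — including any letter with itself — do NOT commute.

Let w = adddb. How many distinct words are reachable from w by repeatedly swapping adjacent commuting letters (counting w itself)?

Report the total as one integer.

10

piece 0:a — minimal
piece 1:d — minimal
piece 2:d rests on {1:d}
piece 3:d rests on {2:d}
piece 4:b rests on {0:a}
minimal pieces: {0:a, 1:d}
ways to finish when only these pieces remain (= sum over removing one remaining piece with nothing left below it):
  1 left: {3}→1  {4}→1
  2 left: {0,4}→1  {2,3}→1  {3,4}→2
  3 left: {0,3,4}→3  {1,2,3}→1  {2,3,4}→3
  placing 0:a first → 4 extensions
  placing 1:d first → 6 extensions
total linear extensions = 10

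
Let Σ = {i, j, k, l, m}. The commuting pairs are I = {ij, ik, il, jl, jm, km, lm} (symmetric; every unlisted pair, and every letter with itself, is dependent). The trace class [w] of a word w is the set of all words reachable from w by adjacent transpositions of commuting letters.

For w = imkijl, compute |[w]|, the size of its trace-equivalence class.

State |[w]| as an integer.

40

piece 0:i — minimal
piece 1:m rests on {0:i}
piece 2:k — minimal
piece 3:i rests on {1:m}
piece 4:j rests on {2:k}
piece 5:l rests on {2:k}
minimal pieces: {0:i, 2:k}
ways to finish when only these pieces remain (= sum over removing one remaining piece with nothing left below it):
  1 left: {3}→1  {4}→1  {5}→1
  2 left: {1,3}→1  {3,4}→2  {3,5}→2  {4,5}→2
  3 left: {0,1,3}→1  {1,3,4}→3  {1,3,5}→3  {2,4,5}→2  {3,4,5}→6
  4 left: {0,1,3,4}→4  {0,1,3,5}→4  {1,3,4,5}→12  {2,3,4,5}→8
  placing 0:i first → 20 extensions
  placing 2:k first → 20 extensions
total linear extensions = 40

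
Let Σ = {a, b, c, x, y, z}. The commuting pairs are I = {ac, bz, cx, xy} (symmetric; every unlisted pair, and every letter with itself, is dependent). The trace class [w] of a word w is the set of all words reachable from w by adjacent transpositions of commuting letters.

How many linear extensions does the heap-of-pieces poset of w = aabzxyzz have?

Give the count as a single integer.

4

#0=a has no predecessor
#1=a depends on [0:a]
#2=b depends on [1:a]
#3=z depends on [1:a]
#4=x depends on [2:b, 3:z]
#5=y depends on [2:b, 3:z]
#6=z depends on [4:x, 5:y]
#7=z depends on [6:z]
sources: [0:a]
N(rest) = Σ N(rest − s) over sources s of rest; N(one piece) = 1:
  size 1 → [7]=1
  size 2 → [6,7]=1
  size 3 → [4,6,7]=1  [5,6,7]=1
  size 4 → [4,5,6,7]=2
  size 5 → [2,4,5,6,7]=2  [3,4,5,6,7]=2
  size 6 → [2,3,4,5,6,7]=4
  first=0(a) contributes 4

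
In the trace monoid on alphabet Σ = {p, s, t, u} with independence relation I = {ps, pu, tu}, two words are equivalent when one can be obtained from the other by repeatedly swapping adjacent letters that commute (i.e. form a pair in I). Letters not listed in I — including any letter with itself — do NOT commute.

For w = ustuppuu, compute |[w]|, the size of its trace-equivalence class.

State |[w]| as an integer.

20

drop 0:u onto floor
drop 1:s onto {0:u}
drop 2:t onto {1:s}
drop 3:u onto {1:s}
drop 4:p onto {2:t}
drop 5:p onto {4:p}
drop 6:u onto {3:u}
drop 7:u onto {6:u}
ground layer = {0:u}
drop-orders for the pieces not yet dropped (sum over which currently-grounded one goes next):
  1 to go: {5} 1  {7} 1
  2 to go: {4,5} 1  {5,7} 2  {6,7} 1
  3 to go: {2,4,5} 1  {3,6,7} 1  {4,5,7} 3  {5,6,7} 3
  4 to go: {2,4,5,7} 4  {3,5,6,7} 4  {4,5,6,7} 6
  5 to go: {2,4,5,6,7} 10  {3,4,5,6,7} 10
  6 to go: {2,3,4,5,6,7} 20
  if 0:u drops first: 20 orders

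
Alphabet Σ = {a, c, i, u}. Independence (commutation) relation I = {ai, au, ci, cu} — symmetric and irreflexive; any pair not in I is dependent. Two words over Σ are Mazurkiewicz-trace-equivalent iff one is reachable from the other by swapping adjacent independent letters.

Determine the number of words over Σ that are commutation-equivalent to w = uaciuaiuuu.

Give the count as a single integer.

120

drop 0:u onto floor
drop 1:a onto floor
drop 2:c onto {1:a}
drop 3:i onto {0:u}
drop 4:u onto {3:i}
drop 5:a onto {2:c}
drop 6:i onto {4:u}
drop 7:u onto {6:i}
drop 8:u onto {7:u}
drop 9:u onto {8:u}
ground layer = {0:u, 1:a}
drop-orders for the pieces not yet dropped (sum over which currently-grounded one goes next):
  1 to go: {5} 1  {9} 1
  2 to go: {2,5} 1  {5,9} 2  {8,9} 1
  3 to go: {1,2,5} 1  {2,5,9} 3  {5,8,9} 3  {7,8,9} 1
  4 to go: {1,2,5,9} 4  {2,5,8,9} 6  {5,7,8,9} 4  {6,7,8,9} 1
  5 to go: {1,2,5,8,9} 10  {2,5,7,8,9} 10  {4,6,7,8,9} 1  {5,6,7,8,9} 5
  6 to go: {1,2,5,7,8,9} 20  {2,5,6,7,8,9} 15  {3,4,6,7,8,9} 1  {4,5,6,7,8,9} 6
  7 to go: {0,3,4,6,7,8,9} 1  {1,2,5,6,7,8,9} 35  {2,4,5,6,7,8,9} 21  {3,4,5,6,7,8,9} 7
  8 to go: {0,3,4,5,6,7,8,9} 8  {1,2,4,5,6,7,8,9} 56  {2,3,4,5,6,7,8,9} 28
  if 0:u drops first: 84 orders
  if 1:a drops first: 36 orders
heap linearizations: 120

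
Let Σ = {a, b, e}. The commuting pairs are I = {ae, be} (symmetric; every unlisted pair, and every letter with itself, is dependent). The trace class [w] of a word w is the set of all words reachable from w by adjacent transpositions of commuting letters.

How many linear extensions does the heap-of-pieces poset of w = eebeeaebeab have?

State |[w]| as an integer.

drop 0:e onto floor
drop 1:e onto {0:e}
drop 2:b onto floor
drop 3:e onto {1:e}
drop 4:e onto {3:e}
drop 5:a onto {2:b}
drop 6:e onto {4:e}
drop 7:b onto {5:a}
drop 8:e onto {6:e}
drop 9:a onto {7:b}
drop 10:b onto {9:a}
ground layer = {0:e, 2:b}
drop-orders for the pieces not yet dropped (sum over which currently-grounded one goes next):
  1 to go: {8} 1  {10} 1
  2 to go: {6,8} 1  {8,10} 2  {9,10} 1
  3 to go: {4,6,8} 1  {6,8,10} 3  {7,9,10} 1  {8,9,10} 3
  4 to go: {3,4,6,8} 1  {4,6,8,10} 4  {5,7,9,10} 1  {6,8,9,10} 6  {7,8,9,10} 4
  5 to go: {1,3,4,6,8} 1  {2,5,7,9,10} 1  {3,4,6,8,10} 5  {4,6,8,9,10} 10  {5,7,8,9,10} 5  {6,7,8,9,10} 10
  6 to go: {0,1,3,4,6,8} 1  {1,3,4,6,8,10} 6  {2,5,7,8,9,10} 6  {3,4,6,8,9,10} 15  {4,6,7,8,9,10} 20  {5,6,7,8,9,10} 15
  7 to go: {0,1,3,4,6,8,10} 7  {1,3,4,6,8,9,10} 21  {2,5,6,7,8,9,10} 21  {3,4,6,7,8,9,10} 35  {4,5,6,7,8,9,10} 35
  8 to go: {0,1,3,4,6,8,9,10} 28  {1,3,4,6,7,8,9,10} 56  {2,4,5,6,7,8,9,10} 56  {3,4,5,6,7,8,9,10} 70
  9 to go: {0,1,3,4,6,7,8,9,10} 84  {1,3,4,5,6,7,8,9,10} 126  {2,3,4,5,6,7,8,9,10} 126
  if 0:e drops first: 252 orders
  if 2:b drops first: 210 orders
heap linearizations: 462

462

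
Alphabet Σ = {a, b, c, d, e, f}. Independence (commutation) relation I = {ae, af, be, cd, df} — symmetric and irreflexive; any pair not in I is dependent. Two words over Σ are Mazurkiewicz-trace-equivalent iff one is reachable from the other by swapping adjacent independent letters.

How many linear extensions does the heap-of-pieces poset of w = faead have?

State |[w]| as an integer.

6

drop 0:f onto floor
drop 1:a onto floor
drop 2:e onto {0:f}
drop 3:a onto {1:a}
drop 4:d onto {2:e, 3:a}
ground layer = {0:f, 1:a}
drop-orders for the pieces not yet dropped (sum over which currently-grounded one goes next):
  1 to go: {4} 1
  2 to go: {2,4} 1  {3,4} 1
  3 to go: {0,2,4} 1  {1,3,4} 1  {2,3,4} 2
  if 0:f drops first: 3 orders
  if 1:a drops first: 3 orders
heap linearizations: 6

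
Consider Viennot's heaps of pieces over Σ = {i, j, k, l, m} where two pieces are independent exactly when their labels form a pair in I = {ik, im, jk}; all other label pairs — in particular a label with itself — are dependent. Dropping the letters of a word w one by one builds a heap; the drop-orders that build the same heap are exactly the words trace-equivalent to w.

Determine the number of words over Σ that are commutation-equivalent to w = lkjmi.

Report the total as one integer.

5

drop 0:l onto floor
drop 1:k onto {0:l}
drop 2:j onto {0:l}
drop 3:m onto {1:k, 2:j}
drop 4:i onto {2:j}
ground layer = {0:l}
drop-orders for the pieces not yet dropped (sum over which currently-grounded one goes next):
  1 to go: {3} 1  {4} 1
  2 to go: {1,3} 1  {3,4} 2
  3 to go: {1,3,4} 3  {2,3,4} 2
  if 0:l drops first: 5 orders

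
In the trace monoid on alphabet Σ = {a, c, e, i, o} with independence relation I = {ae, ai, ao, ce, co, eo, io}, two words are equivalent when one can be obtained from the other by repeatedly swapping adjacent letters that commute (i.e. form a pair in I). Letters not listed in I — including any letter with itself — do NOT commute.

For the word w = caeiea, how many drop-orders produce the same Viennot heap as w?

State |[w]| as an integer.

0(c) covers ∅
1(a) covers 0:c
2(e) covers ∅
3(i) covers 0:c, 2:e
4(e) covers 3:i
5(a) covers 1:a
floor of heap: 0:c, 2:e
completions by unplaced set U, small U first (add the entries for U minus each lowest piece of U):
  |U|=1: {4}:1  {5}:1
  |U|=2: {1,5}:1  {3,4}:1  {4,5}:2
  |U|=3: {1,4,5}:3  {2,3,4}:1  {3,4,5}:3
  |U|=4: {1,3,4,5}:6  {2,3,4,5}:4
  start at 0(c): 10
  start at 2(e): 6
sum over floor = 16

16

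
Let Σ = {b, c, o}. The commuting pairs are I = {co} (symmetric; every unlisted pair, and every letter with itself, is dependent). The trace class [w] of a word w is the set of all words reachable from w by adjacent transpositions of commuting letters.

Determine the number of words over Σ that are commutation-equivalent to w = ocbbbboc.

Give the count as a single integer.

4

#0=o has no predecessor
#1=c has no predecessor
#2=b depends on [0:o, 1:c]
#3=b depends on [2:b]
#4=b depends on [3:b]
#5=b depends on [4:b]
#6=o depends on [5:b]
#7=c depends on [5:b]
sources: [0:o, 1:c]
N(rest) = Σ N(rest − s) over sources s of rest; N(one piece) = 1:
  size 1 → [6]=1  [7]=1
  size 2 → [6,7]=2
  size 3 → [5,6,7]=2
  size 4 → [4,5,6,7]=2
  size 5 → [3,4,5,6,7]=2
  size 6 → [2,3,4,5,6,7]=2
  first=0(o) contributes 2
  first=1(c) contributes 2
|[w]| = 4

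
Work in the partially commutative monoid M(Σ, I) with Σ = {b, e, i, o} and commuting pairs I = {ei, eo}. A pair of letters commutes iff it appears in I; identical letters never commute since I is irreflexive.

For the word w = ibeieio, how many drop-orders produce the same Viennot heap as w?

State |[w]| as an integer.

10

drop 0:i onto floor
drop 1:b onto {0:i}
drop 2:e onto {1:b}
drop 3:i onto {1:b}
drop 4:e onto {2:e}
drop 5:i onto {3:i}
drop 6:o onto {5:i}
ground layer = {0:i}
drop-orders for the pieces not yet dropped (sum over which currently-grounded one goes next):
  1 to go: {4} 1  {6} 1
  2 to go: {2,4} 1  {4,6} 2  {5,6} 1
  3 to go: {2,4,6} 3  {3,5,6} 1  {4,5,6} 3
  4 to go: {2,4,5,6} 6  {3,4,5,6} 4
  5 to go: {2,3,4,5,6} 10
  if 0:i drops first: 10 orders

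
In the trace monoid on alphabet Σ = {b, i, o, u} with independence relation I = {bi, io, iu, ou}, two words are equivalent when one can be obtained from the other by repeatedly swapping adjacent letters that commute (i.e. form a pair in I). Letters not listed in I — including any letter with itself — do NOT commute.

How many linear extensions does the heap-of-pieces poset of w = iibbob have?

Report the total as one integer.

0(i) covers ∅
1(i) covers 0:i
2(b) covers ∅
3(b) covers 2:b
4(o) covers 3:b
5(b) covers 4:o
floor of heap: 0:i, 2:b
completions by unplaced set U, small U first (add the entries for U minus each lowest piece of U):
  |U|=1: {1}:1  {5}:1
  |U|=2: {0,1}:1  {1,5}:2  {4,5}:1
  |U|=3: {0,1,5}:3  {1,4,5}:3  {3,4,5}:1
  |U|=4: {0,1,4,5}:6  {1,3,4,5}:4  {2,3,4,5}:1
  start at 0(i): 5
  start at 2(b): 10
sum over floor = 15

15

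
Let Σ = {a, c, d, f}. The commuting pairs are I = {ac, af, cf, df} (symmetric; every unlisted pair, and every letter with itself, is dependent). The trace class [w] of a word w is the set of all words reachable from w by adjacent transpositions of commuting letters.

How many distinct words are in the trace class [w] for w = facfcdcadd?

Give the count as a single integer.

270

#0=f has no predecessor
#1=a has no predecessor
#2=c has no predecessor
#3=f depends on [0:f]
#4=c depends on [2:c]
#5=d depends on [1:a, 4:c]
#6=c depends on [5:d]
#7=a depends on [5:d]
#8=d depends on [6:c, 7:a]
#9=d depends on [8:d]
sources: [0:f, 1:a, 2:c]
N(rest) = Σ N(rest − s) over sources s of rest; N(one piece) = 1:
  size 1 → [3]=1  [9]=1
  size 2 → [0,3]=1  [3,9]=2  [8,9]=1
  size 3 → [0,3,9]=3  [3,8,9]=3  [6,8,9]=1  [7,8,9]=1
  size 4 → [0,3,8,9]=6  [3,6,8,9]=4  [3,7,8,9]=4  [6,7,8,9]=2
  size 5 → [0,3,6,8,9]=10  [0,3,7,8,9]=10  [3,6,7,8,9]=10  [5,6,7,8,9]=2
  size 6 → [0,3,6,7,8,9]=30  [1,5,6,7,8,9]=2  [3,5,6,7,8,9]=12  [4,5,6,7,8,9]=2
  size 7 → [0,3,5,6,7,8,9]=42  [1,3,5,6,7,8,9]=14  [1,4,5,6,7,8,9]=4  [2,4,5,6,7,8,9]=2  [3,4,5,6,7,8,9]=14
  size 8 → [0,1,3,5,6,7,8,9]=56  [0,3,4,5,6,7,8,9]=56  [1,2,4,5,6,7,8,9]=6  [1,3,4,5,6,7,8,9]=32  [2,3,4,5,6,7,8,9]=16
  first=0(f) contributes 54
  first=1(a) contributes 72
  first=2(c) contributes 144
|[w]| = 270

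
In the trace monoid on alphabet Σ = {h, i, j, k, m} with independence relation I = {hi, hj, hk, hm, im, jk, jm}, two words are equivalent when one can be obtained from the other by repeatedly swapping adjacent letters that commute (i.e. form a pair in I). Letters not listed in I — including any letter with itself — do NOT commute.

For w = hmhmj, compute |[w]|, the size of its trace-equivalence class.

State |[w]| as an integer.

#0=h has no predecessor
#1=m has no predecessor
#2=h depends on [0:h]
#3=m depends on [1:m]
#4=j has no predecessor
sources: [0:h, 1:m, 4:j]
N(rest) = Σ N(rest − s) over sources s of rest; N(one piece) = 1:
  size 1 → [2]=1  [3]=1  [4]=1
  size 2 → [0,2]=1  [1,3]=1  [2,3]=2  [2,4]=2  [3,4]=2
  size 3 → [0,2,3]=3  [0,2,4]=3  [1,2,3]=3  [1,3,4]=3  [2,3,4]=6
  first=0(h) contributes 12
  first=1(m) contributes 12
  first=4(j) contributes 6
|[w]| = 30

30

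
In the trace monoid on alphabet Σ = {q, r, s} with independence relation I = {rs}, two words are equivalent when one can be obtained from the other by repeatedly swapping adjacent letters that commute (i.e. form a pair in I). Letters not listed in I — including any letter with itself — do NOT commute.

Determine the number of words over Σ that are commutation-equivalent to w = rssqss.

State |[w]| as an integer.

3

#0=r has no predecessor
#1=s has no predecessor
#2=s depends on [1:s]
#3=q depends on [0:r, 2:s]
#4=s depends on [3:q]
#5=s depends on [4:s]
sources: [0:r, 1:s]
N(rest) = Σ N(rest − s) over sources s of rest; N(one piece) = 1:
  size 1 → [5]=1
  size 2 → [4,5]=1
  size 3 → [3,4,5]=1
  size 4 → [0,3,4,5]=1  [2,3,4,5]=1
  first=0(r) contributes 1
  first=1(s) contributes 2
|[w]| = 3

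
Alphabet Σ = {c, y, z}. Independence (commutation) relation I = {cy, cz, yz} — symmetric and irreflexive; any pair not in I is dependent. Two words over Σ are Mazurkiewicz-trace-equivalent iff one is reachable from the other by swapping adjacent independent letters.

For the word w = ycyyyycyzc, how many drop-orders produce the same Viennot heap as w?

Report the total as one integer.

drop 0:y onto floor
drop 1:c onto floor
drop 2:y onto {0:y}
drop 3:y onto {2:y}
drop 4:y onto {3:y}
drop 5:y onto {4:y}
drop 6:c onto {1:c}
drop 7:y onto {5:y}
drop 8:z onto floor
drop 9:c onto {6:c}
ground layer = {0:y, 1:c, 8:z}
drop-orders for the pieces not yet dropped (sum over which currently-grounded one goes next):
  1 to go: {7} 1  {8} 1  {9} 1
  2 to go: {5,7} 1  {6,9} 1  {7,8} 2  {7,9} 2  {8,9} 2
  3 to go: {1,6,9} 1  {4,5,7} 1  {5,7,8} 3  {5,7,9} 3  {6,7,9} 3  {6,8,9} 3  {7,8,9} 6
  4 to go: {1,6,7,9} 4  {1,6,8,9} 4  {3,4,5,7} 1  {4,5,7,8} 4  {4,5,7,9} 4  {5,6,7,9} 6  {5,7,8,9} 12  {6,7,8,9} 12
  5 to go: {1,5,6,7,9} 10  {1,6,7,8,9} 20  {2,3,4,5,7} 1  {3,4,5,7,8} 5  {3,4,5,7,9} 5  {4,5,6,7,9} 10  {4,5,7,8,9} 20  {5,6,7,8,9} 30
  6 to go: {0,2,3,4,5,7} 1  {1,4,5,6,7,9} 20  {1,5,6,7,8,9} 60  {2,3,4,5,7,8} 6  {2,3,4,5,7,9} 6  {3,4,5,6,7,9} 15  {3,4,5,7,8,9} 30  {4,5,6,7,8,9} 60
  7 to go: {0,2,3,4,5,7,8} 7  {0,2,3,4,5,7,9} 7  {1,3,4,5,6,7,9} 35  {1,4,5,6,7,8,9} 140  {2,3,4,5,6,7,9} 21  {2,3,4,5,7,8,9} 42  {3,4,5,6,7,8,9} 105
  8 to go: {0,2,3,4,5,6,7,9} 28  {0,2,3,4,5,7,8,9} 56  {1,2,3,4,5,6,7,9} 56  {1,3,4,5,6,7,8,9} 280  {2,3,4,5,6,7,8,9} 168
  if 0:y drops first: 504 orders
  if 1:c drops first: 252 orders
  if 8:z drops first: 84 orders
heap linearizations: 840

840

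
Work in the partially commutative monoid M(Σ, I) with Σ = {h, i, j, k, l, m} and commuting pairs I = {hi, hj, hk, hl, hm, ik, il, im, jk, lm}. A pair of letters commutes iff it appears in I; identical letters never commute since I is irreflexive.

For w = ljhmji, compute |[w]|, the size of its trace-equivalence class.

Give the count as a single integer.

piece 0:l — minimal
piece 1:j rests on {0:l}
piece 2:h — minimal
piece 3:m rests on {1:j}
piece 4:j rests on {3:m}
piece 5:i rests on {4:j}
minimal pieces: {0:l, 2:h}
ways to finish when only these pieces remain (= sum over removing one remaining piece with nothing left below it):
  1 left: {2}→1  {5}→1
  2 left: {2,5}→2  {4,5}→1
  3 left: {2,4,5}→3  {3,4,5}→1
  4 left: {1,3,4,5}→1  {2,3,4,5}→4
  placing 0:l first → 5 extensions
  placing 2:h first → 1 extensions
total linear extensions = 6

6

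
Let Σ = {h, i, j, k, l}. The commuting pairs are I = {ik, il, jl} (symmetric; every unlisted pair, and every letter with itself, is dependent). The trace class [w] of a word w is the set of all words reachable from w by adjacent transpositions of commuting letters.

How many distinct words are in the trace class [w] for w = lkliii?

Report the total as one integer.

#0=l has no predecessor
#1=k depends on [0:l]
#2=l depends on [1:k]
#3=i has no predecessor
#4=i depends on [3:i]
#5=i depends on [4:i]
sources: [0:l, 3:i]
N(rest) = Σ N(rest − s) over sources s of rest; N(one piece) = 1:
  size 1 → [2]=1  [5]=1
  size 2 → [1,2]=1  [2,5]=2  [4,5]=1
  size 3 → [0,1,2]=1  [1,2,5]=3  [2,4,5]=3  [3,4,5]=1
  size 4 → [0,1,2,5]=4  [1,2,4,5]=6  [2,3,4,5]=4
  first=0(l) contributes 10
  first=3(i) contributes 10
|[w]| = 20

20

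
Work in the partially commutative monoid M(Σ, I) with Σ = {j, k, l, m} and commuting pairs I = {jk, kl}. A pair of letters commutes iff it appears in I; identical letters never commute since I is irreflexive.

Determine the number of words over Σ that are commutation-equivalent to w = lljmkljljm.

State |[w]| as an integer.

5

drop 0:l onto floor
drop 1:l onto {0:l}
drop 2:j onto {1:l}
drop 3:m onto {2:j}
drop 4:k onto {3:m}
drop 5:l onto {3:m}
drop 6:j onto {5:l}
drop 7:l onto {6:j}
drop 8:j onto {7:l}
drop 9:m onto {4:k, 8:j}
ground layer = {0:l}
drop-orders for the pieces not yet dropped (sum over which currently-grounded one goes next):
  1 to go: {9} 1
  2 to go: {4,9} 1  {8,9} 1
  3 to go: {4,8,9} 2  {7,8,9} 1
  4 to go: {4,7,8,9} 3  {6,7,8,9} 1
  5 to go: {4,6,7,8,9} 4  {5,6,7,8,9} 1
  6 to go: {4,5,6,7,8,9} 5
  7 to go: {3,4,5,6,7,8,9} 5
  8 to go: {2,3,4,5,6,7,8,9} 5
  if 0:l drops first: 5 orders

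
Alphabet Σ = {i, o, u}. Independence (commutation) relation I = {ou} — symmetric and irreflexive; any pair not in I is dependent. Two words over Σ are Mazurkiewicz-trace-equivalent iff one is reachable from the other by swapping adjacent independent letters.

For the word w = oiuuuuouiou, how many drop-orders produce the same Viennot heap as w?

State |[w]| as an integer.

12

0(o) covers ∅
1(i) covers 0:o
2(u) covers 1:i
3(u) covers 2:u
4(u) covers 3:u
5(u) covers 4:u
6(o) covers 1:i
7(u) covers 5:u
8(i) covers 6:o, 7:u
9(o) covers 8:i
10(u) covers 8:i
floor of heap: 0:o
completions by unplaced set U, small U first (add the entries for U minus each lowest piece of U):
  |U|=1: {9}:1  {10}:1
  |U|=2: {9,10}:2
  |U|=3: {8,9,10}:2
  |U|=4: {6,8,9,10}:2  {7,8,9,10}:2
  |U|=5: {5,7,8,9,10}:2  {6,7,8,9,10}:4
  |U|=6: {4,5,7,8,9,10}:2  {5,6,7,8,9,10}:6
  |U|=7: {3,4,5,7,8,9,10}:2  {4,5,6,7,8,9,10}:8
  |U|=8: {2,3,4,5,7,8,9,10}:2  {3,4,5,6,7,8,9,10}:10
  |U|=9: {2,3,4,5,6,7,8,9,10}:12
  start at 0(o): 12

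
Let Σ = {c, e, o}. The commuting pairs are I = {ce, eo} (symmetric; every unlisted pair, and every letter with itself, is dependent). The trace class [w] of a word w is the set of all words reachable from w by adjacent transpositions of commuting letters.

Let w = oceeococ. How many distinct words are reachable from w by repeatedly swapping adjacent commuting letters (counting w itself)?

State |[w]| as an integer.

0(o) covers ∅
1(c) covers 0:o
2(e) covers ∅
3(e) covers 2:e
4(o) covers 1:c
5(c) covers 4:o
6(o) covers 5:c
7(c) covers 6:o
floor of heap: 0:o, 2:e
completions by unplaced set U, small U first (add the entries for U minus each lowest piece of U):
  |U|=1: {3}:1  {7}:1
  |U|=2: {2,3}:1  {3,7}:2  {6,7}:1
  |U|=3: {2,3,7}:3  {3,6,7}:3  {5,6,7}:1
  |U|=4: {2,3,6,7}:6  {3,5,6,7}:4  {4,5,6,7}:1
  |U|=5: {1,4,5,6,7}:1  {2,3,5,6,7}:10  {3,4,5,6,7}:5
  |U|=6: {0,1,4,5,6,7}:1  {1,3,4,5,6,7}:6  {2,3,4,5,6,7}:15
  start at 0(o): 21
  start at 2(e): 7
sum over floor = 28

28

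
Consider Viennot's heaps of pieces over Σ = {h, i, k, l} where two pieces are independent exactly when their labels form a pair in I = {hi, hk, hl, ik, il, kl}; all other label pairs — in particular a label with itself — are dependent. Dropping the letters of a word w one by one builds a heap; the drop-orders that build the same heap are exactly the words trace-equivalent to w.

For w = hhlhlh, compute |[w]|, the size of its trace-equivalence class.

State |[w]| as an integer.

piece 0:h — minimal
piece 1:h rests on {0:h}
piece 2:l — minimal
piece 3:h rests on {1:h}
piece 4:l rests on {2:l}
piece 5:h rests on {3:h}
minimal pieces: {0:h, 2:l}
ways to finish when only these pieces remain (= sum over removing one remaining piece with nothing left below it):
  1 left: {4}→1  {5}→1
  2 left: {2,4}→1  {3,5}→1  {4,5}→2
  3 left: {1,3,5}→1  {2,4,5}→3  {3,4,5}→3
  4 left: {0,1,3,5}→1  {1,3,4,5}→4  {2,3,4,5}→6
  placing 0:h first → 10 extensions
  placing 2:l first → 5 extensions
total linear extensions = 15

15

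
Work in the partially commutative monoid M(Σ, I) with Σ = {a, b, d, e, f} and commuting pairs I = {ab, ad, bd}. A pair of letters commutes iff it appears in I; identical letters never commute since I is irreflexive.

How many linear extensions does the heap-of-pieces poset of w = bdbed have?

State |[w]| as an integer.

0(b) covers ∅
1(d) covers ∅
2(b) covers 0:b
3(e) covers 1:d, 2:b
4(d) covers 3:e
floor of heap: 0:b, 1:d
completions by unplaced set U, small U first (add the entries for U minus each lowest piece of U):
  |U|=1: {4}:1
  |U|=2: {3,4}:1
  |U|=3: {1,3,4}:1  {2,3,4}:1
  start at 0(b): 2
  start at 1(d): 1
sum over floor = 3

3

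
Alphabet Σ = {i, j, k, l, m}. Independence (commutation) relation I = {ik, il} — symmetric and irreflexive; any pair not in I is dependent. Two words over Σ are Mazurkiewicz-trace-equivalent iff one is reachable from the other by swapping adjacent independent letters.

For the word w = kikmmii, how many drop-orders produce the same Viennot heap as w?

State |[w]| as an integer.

#0=k has no predecessor
#1=i has no predecessor
#2=k depends on [0:k]
#3=m depends on [1:i, 2:k]
#4=m depends on [3:m]
#5=i depends on [4:m]
#6=i depends on [5:i]
sources: [0:k, 1:i]
N(rest) = Σ N(rest − s) over sources s of rest; N(one piece) = 1:
  size 1 → [6]=1
  size 2 → [5,6]=1
  size 3 → [4,5,6]=1
  size 4 → [3,4,5,6]=1
  size 5 → [1,3,4,5,6]=1  [2,3,4,5,6]=1
  first=0(k) contributes 2
  first=1(i) contributes 1
|[w]| = 3

3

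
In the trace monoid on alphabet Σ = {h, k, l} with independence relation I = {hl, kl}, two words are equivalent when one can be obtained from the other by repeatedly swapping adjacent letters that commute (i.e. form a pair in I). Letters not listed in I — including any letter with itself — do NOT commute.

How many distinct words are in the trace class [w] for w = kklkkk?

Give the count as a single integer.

#0=k has no predecessor
#1=k depends on [0:k]
#2=l has no predecessor
#3=k depends on [1:k]
#4=k depends on [3:k]
#5=k depends on [4:k]
sources: [0:k, 2:l]
N(rest) = Σ N(rest − s) over sources s of rest; N(one piece) = 1:
  size 1 → [2]=1  [5]=1
  size 2 → [2,5]=2  [4,5]=1
  size 3 → [2,4,5]=3  [3,4,5]=1
  size 4 → [1,3,4,5]=1  [2,3,4,5]=4
  first=0(k) contributes 5
  first=2(l) contributes 1
|[w]| = 6

6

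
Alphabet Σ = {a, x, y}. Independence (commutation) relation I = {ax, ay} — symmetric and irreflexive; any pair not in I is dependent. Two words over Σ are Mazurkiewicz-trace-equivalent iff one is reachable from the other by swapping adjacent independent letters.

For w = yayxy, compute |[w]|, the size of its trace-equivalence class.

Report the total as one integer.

drop 0:y onto floor
drop 1:a onto floor
drop 2:y onto {0:y}
drop 3:x onto {2:y}
drop 4:y onto {3:x}
ground layer = {0:y, 1:a}
drop-orders for the pieces not yet dropped (sum over which currently-grounded one goes next):
  1 to go: {1} 1  {4} 1
  2 to go: {1,4} 2  {3,4} 1
  3 to go: {1,3,4} 3  {2,3,4} 1
  if 0:y drops first: 4 orders
  if 1:a drops first: 1 orders
heap linearizations: 5

5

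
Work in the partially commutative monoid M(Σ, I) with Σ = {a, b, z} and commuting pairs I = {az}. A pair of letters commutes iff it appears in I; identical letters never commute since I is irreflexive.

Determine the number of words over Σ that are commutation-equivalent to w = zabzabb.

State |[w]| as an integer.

drop 0:z onto floor
drop 1:a onto floor
drop 2:b onto {0:z, 1:a}
drop 3:z onto {2:b}
drop 4:a onto {2:b}
drop 5:b onto {3:z, 4:a}
drop 6:b onto {5:b}
ground layer = {0:z, 1:a}
drop-orders for the pieces not yet dropped (sum over which currently-grounded one goes next):
  1 to go: {6} 1
  2 to go: {5,6} 1
  3 to go: {3,5,6} 1  {4,5,6} 1
  4 to go: {3,4,5,6} 2
  5 to go: {2,3,4,5,6} 2
  if 0:z drops first: 2 orders
  if 1:a drops first: 2 orders
heap linearizations: 4

4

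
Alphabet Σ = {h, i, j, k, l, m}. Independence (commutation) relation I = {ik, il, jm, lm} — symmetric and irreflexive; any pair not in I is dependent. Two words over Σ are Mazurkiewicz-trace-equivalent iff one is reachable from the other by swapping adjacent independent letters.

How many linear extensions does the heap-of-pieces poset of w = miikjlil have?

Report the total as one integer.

0(m) covers ∅
1(i) covers 0:m
2(i) covers 1:i
3(k) covers 0:m
4(j) covers 2:i, 3:k
5(l) covers 4:j
6(i) covers 4:j
7(l) covers 5:l
floor of heap: 0:m
completions by unplaced set U, small U first (add the entries for U minus each lowest piece of U):
  |U|=1: {6}:1  {7}:1
  |U|=2: {5,7}:1  {6,7}:2
  |U|=3: {5,6,7}:3
  |U|=4: {4,5,6,7}:3
  |U|=5: {2,4,5,6,7}:3  {3,4,5,6,7}:3
  |U|=6: {1,2,4,5,6,7}:3  {2,3,4,5,6,7}:6
  start at 0(m): 9

9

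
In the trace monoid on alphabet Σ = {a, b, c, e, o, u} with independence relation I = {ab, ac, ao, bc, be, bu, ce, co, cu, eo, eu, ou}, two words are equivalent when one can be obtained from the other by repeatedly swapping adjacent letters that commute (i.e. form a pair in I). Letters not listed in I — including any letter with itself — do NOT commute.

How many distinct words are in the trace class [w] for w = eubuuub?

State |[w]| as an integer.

105

drop 0:e onto floor
drop 1:u onto floor
drop 2:b onto floor
drop 3:u onto {1:u}
drop 4:u onto {3:u}
drop 5:u onto {4:u}
drop 6:b onto {2:b}
ground layer = {0:e, 1:u, 2:b}
drop-orders for the pieces not yet dropped (sum over which currently-grounded one goes next):
  1 to go: {0} 1  {5} 1  {6} 1
  2 to go: {0,5} 2  {0,6} 2  {2,6} 1  {4,5} 1  {5,6} 2
  3 to go: {0,2,6} 3  {0,4,5} 3  {0,5,6} 6  {2,5,6} 3  {3,4,5} 1  {4,5,6} 3
  4 to go: {0,2,5,6} 12  {0,3,4,5} 4  {0,4,5,6} 12  {1,3,4,5} 1  {2,4,5,6} 6  {3,4,5,6} 4
  5 to go: {0,1,3,4,5} 5  {0,2,4,5,6} 30  {0,3,4,5,6} 20  {1,3,4,5,6} 5  {2,3,4,5,6} 10
  if 0:e drops first: 15 orders
  if 1:u drops first: 60 orders
  if 2:b drops first: 30 orders
heap linearizations: 105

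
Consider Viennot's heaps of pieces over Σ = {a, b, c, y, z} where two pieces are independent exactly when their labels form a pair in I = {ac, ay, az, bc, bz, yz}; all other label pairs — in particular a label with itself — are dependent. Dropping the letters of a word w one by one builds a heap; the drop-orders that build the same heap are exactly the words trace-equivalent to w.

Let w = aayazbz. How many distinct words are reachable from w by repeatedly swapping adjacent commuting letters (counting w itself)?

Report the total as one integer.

0(a) covers ∅
1(a) covers 0:a
2(y) covers ∅
3(a) covers 1:a
4(z) covers ∅
5(b) covers 2:y, 3:a
6(z) covers 4:z
floor of heap: 0:a, 2:y, 4:z
completions by unplaced set U, small U first (add the entries for U minus each lowest piece of U):
  |U|=1: {5}:1  {6}:1
  |U|=2: {2,5}:1  {3,5}:1  {4,6}:1  {5,6}:2
  |U|=3: {1,3,5}:1  {2,3,5}:2  {2,5,6}:3  {3,5,6}:3  {4,5,6}:3
  |U|=4: {0,1,3,5}:1  {1,2,3,5}:3  {1,3,5,6}:4  {2,3,5,6}:8  {2,4,5,6}:6  {3,4,5,6}:6
  |U|=5: {0,1,2,3,5}:4  {0,1,3,5,6}:5  {1,2,3,5,6}:15  {1,3,4,5,6}:10  {2,3,4,5,6}:20
  start at 0(a): 45
  start at 2(y): 15
  start at 4(z): 24
sum over floor = 84

84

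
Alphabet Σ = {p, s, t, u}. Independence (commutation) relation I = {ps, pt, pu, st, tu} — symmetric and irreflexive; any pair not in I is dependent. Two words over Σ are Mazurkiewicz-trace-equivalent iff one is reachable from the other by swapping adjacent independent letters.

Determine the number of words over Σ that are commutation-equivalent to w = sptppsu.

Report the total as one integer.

#0=s has no predecessor
#1=p has no predecessor
#2=t has no predecessor
#3=p depends on [1:p]
#4=p depends on [3:p]
#5=s depends on [0:s]
#6=u depends on [5:s]
sources: [0:s, 1:p, 2:t]
N(rest) = Σ N(rest − s) over sources s of rest; N(one piece) = 1:
  size 1 → [2]=1  [4]=1  [6]=1
  size 2 → [2,4]=2  [2,6]=2  [3,4]=1  [4,6]=2  [5,6]=1
  size 3 → [0,5,6]=1  [1,3,4]=1  [2,3,4]=3  [2,4,6]=6  [2,5,6]=3  [3,4,6]=3  [4,5,6]=3
  size 4 → [0,2,5,6]=4  [0,4,5,6]=4  [1,2,3,4]=4  [1,3,4,6]=4  [2,3,4,6]=12  [2,4,5,6]=12  [3,4,5,6]=6
  size 5 → [0,2,4,5,6]=20  [0,3,4,5,6]=10  [1,2,3,4,6]=20  [1,3,4,5,6]=10  [2,3,4,5,6]=30
  first=0(s) contributes 60
  first=1(p) contributes 60
  first=2(t) contributes 20
|[w]| = 140

140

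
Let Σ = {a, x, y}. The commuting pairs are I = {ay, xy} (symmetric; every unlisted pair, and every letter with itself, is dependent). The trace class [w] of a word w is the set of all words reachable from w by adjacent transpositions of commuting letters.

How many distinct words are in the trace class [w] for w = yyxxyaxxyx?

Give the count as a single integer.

0(y) covers ∅
1(y) covers 0:y
2(x) covers ∅
3(x) covers 2:x
4(y) covers 1:y
5(a) covers 3:x
6(x) covers 5:a
7(x) covers 6:x
8(y) covers 4:y
9(x) covers 7:x
floor of heap: 0:y, 2:x
completions by unplaced set U, small U first (add the entries for U minus each lowest piece of U):
  |U|=1: {8}:1  {9}:1
  |U|=2: {4,8}:1  {7,9}:1  {8,9}:2
  |U|=3: {1,4,8}:1  {4,8,9}:3  {6,7,9}:1  {7,8,9}:3
  |U|=4: {0,1,4,8}:1  {1,4,8,9}:4  {4,7,8,9}:6  {5,6,7,9}:1  {6,7,8,9}:4
  |U|=5: {0,1,4,8,9}:5  {1,4,7,8,9}:10  {3,5,6,7,9}:1  {4,6,7,8,9}:10  {5,6,7,8,9}:5
  |U|=6: {0,1,4,7,8,9}:15  {1,4,6,7,8,9}:20  {2,3,5,6,7,9}:1  {3,5,6,7,8,9}:6  {4,5,6,7,8,9}:15
  |U|=7: {0,1,4,6,7,8,9}:35  {1,4,5,6,7,8,9}:35  {2,3,5,6,7,8,9}:7  {3,4,5,6,7,8,9}:21
  |U|=8: {0,1,4,5,6,7,8,9}:70  {1,3,4,5,6,7,8,9}:56  {2,3,4,5,6,7,8,9}:28
  start at 0(y): 84
  start at 2(x): 126
sum over floor = 210

210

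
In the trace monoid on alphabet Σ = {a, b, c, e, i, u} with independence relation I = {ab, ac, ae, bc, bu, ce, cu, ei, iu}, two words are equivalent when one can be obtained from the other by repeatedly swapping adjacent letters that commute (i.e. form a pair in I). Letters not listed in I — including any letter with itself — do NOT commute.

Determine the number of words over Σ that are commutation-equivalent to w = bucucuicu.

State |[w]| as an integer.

378

0(b) covers ∅
1(u) covers ∅
2(c) covers ∅
3(u) covers 1:u
4(c) covers 2:c
5(u) covers 3:u
6(i) covers 0:b, 4:c
7(c) covers 6:i
8(u) covers 5:u
floor of heap: 0:b, 1:u, 2:c
completions by unplaced set U, small U first (add the entries for U minus each lowest piece of U):
  |U|=1: {7}:1  {8}:1
  |U|=2: {5,8}:1  {6,7}:1  {7,8}:2
  |U|=3: {0,6,7}:1  {3,5,8}:1  {4,6,7}:1  {5,7,8}:3  {6,7,8}:3
  |U|=4: {0,4,6,7}:2  {0,6,7,8}:4  {1,3,5,8}:1  {2,4,6,7}:1  {3,5,7,8}:4  {4,6,7,8}:4  {5,6,7,8}:6
  |U|=5: {0,2,4,6,7}:3  {0,4,6,7,8}:10  {0,5,6,7,8}:10  {1,3,5,7,8}:5  {2,4,6,7,8}:5  {3,5,6,7,8}:10  {4,5,6,7,8}:10
  |U|=6: {0,2,4,6,7,8}:18  {0,3,5,6,7,8}:20  {0,4,5,6,7,8}:30  {1,3,5,6,7,8}:15  {2,4,5,6,7,8}:15  {3,4,5,6,7,8}:20
  |U|=7: {0,1,3,5,6,7,8}:35  {0,2,4,5,6,7,8}:63  {0,3,4,5,6,7,8}:70  {1,3,4,5,6,7,8}:35  {2,3,4,5,6,7,8}:35
  start at 0(b): 70
  start at 1(u): 168
  start at 2(c): 140
sum over floor = 378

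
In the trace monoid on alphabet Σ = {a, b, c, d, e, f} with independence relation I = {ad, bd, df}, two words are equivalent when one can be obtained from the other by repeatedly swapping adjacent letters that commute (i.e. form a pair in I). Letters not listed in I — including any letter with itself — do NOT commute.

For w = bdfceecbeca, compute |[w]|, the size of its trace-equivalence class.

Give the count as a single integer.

3

piece 0:b — minimal
piece 1:d — minimal
piece 2:f rests on {0:b}
piece 3:c rests on {1:d, 2:f}
piece 4:e rests on {3:c}
piece 5:e rests on {4:e}
piece 6:c rests on {5:e}
piece 7:b rests on {6:c}
piece 8:e rests on {7:b}
piece 9:c rests on {8:e}
piece 10:a rests on {9:c}
minimal pieces: {0:b, 1:d}
ways to finish when only these pieces remain (= sum over removing one remaining piece with nothing left below it):
  1 left: {10}→1
  2 left: {9,10}→1
  3 left: {8,9,10}→1
  4 left: {7,8,9,10}→1
  5 left: {6,7,8,9,10}→1
  6 left: {5,6,7,8,9,10}→1
  7 left: {4,5,6,7,8,9,10}→1
  8 left: {3,4,5,6,7,8,9,10}→1
  9 left: {1,3,4,5,6,7,8,9,10}→1  {2,3,4,5,6,7,8,9,10}→1
  placing 0:b first → 2 extensions
  placing 1:d first → 1 extensions
total linear extensions = 3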